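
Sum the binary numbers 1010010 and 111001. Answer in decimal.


1010010 + 111001 = 10001011 = 139

139


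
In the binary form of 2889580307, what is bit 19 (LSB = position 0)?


0b10101100001110110111111100010011, position 19 = 1

1


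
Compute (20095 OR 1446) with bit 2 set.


Step 1: 20095 | 1446 = 20479
Step 2: 20479 | (1 << 2) = 20479 | 4 = 20479

20479


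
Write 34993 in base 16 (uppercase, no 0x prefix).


34993 = 88B1 hex

88B1


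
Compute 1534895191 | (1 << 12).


1534895191 | (1 << 12) = 1534895191 | 4096 = 1534899287

1534899287


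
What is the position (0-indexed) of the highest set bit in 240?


0b11110000. Highest set bit at position 7

7


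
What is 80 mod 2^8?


80 & 255 = 80

80


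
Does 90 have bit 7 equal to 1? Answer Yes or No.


0b1011010, bit 7 = 0. No

No


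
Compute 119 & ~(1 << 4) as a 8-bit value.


119 & ~(1 << 4) = 103

103


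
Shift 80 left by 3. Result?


0b1010000 << 3 = 0b1010000000 = 640

640


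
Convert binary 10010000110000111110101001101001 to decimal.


10010000110000111110101001101001 in decimal = 2428758633

2428758633


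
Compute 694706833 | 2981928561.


0b101001011010000110001010010001 | 0b10110001101111001001111001110001 = 0b10111001111111001111111011110001 = 3120365297

3120365297


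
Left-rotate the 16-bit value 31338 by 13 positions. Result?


Rotate 0b111101001101010 left by 13 (16-bit) = 0b100111101001101 = 20301

20301


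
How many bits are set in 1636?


0b11001100100 has 5 set bits

5


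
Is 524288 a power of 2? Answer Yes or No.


0b10000000000000000000. Only one bit set => Yes

Yes


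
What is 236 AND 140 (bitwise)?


0b11101100 & 0b10001100 = 0b10001100 = 140

140


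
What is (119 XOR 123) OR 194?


Step 1: 119 ^ 123 = 12
Step 2: 12 | 194 = 206

206


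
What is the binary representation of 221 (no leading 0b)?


221 = 11011101 in binary

11011101


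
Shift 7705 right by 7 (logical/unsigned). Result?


0b1111000011001 >> 7 = 0b111100 = 60

60


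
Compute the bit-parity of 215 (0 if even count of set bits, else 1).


0b11010111 has 6 ones => parity 0

0


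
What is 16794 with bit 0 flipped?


16794 ^ (1 << 0) = 16794 ^ 1 = 16795

16795


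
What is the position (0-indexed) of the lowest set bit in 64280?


0b1111101100011000. Lowest set bit at position 3

3


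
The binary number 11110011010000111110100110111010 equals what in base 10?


11110011010000111110100110111010 in decimal = 4081314234

4081314234


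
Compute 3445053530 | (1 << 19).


3445053530 | (1 << 19) = 3445053530 | 524288 = 3445577818

3445577818


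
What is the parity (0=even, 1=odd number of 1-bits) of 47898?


0b1011101100011010 has 9 ones => parity 1

1


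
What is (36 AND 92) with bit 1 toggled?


Step 1: 36 & 92 = 4
Step 2: 4 ^ (1 << 1) = 4 ^ 2 = 6

6


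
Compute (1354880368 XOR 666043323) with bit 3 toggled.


Step 1: 1354880368 ^ 666043323 = 2004014795
Step 2: 2004014795 ^ (1 << 3) = 2004014795 ^ 8 = 2004014787

2004014787


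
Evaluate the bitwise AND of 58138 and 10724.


0b1110001100011010 & 0b10100111100100 = 0b10000100000000 = 8448

8448


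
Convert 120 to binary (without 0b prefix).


120 = 1111000 in binary

1111000


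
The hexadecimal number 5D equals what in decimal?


5D hex = 93 decimal

93


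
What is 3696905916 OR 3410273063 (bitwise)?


0b11011100010110100100111010111100 | 0b11001011010001001010001100100111 = 0b11011111010111101110111110111111 = 3747540927

3747540927


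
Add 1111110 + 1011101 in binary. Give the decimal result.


1111110 + 1011101 = 11011011 = 219

219


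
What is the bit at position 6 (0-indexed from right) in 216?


0b11011000, position 6 = 1

1


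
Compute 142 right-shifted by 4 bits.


0b10001110 >> 4 = 0b1000 = 8

8


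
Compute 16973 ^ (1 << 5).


16973 ^ (1 << 5) = 16973 ^ 32 = 17005

17005


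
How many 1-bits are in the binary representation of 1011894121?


0b111100010100000100011101101001 has 14 set bits

14


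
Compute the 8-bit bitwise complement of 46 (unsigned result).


~0b101110 = 0b11010001 = 209 (8-bit unsigned)

209


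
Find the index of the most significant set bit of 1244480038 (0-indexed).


0b1001010001011010100001000100110. Highest set bit at position 30

30


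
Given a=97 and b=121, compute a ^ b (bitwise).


97 ^ 121 = 24

24


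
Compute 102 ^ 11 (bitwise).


0b1100110 ^ 0b1011 = 0b1101101 = 109

109


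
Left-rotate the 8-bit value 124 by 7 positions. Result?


Rotate 0b1111100 left by 7 (8-bit) = 0b111110 = 62

62


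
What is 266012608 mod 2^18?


266012608 & 262143 = 198592

198592


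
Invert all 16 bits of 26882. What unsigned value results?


26882 ^ 65535 = 38653

38653


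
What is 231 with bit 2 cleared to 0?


231 & ~(1 << 2) = 227

227


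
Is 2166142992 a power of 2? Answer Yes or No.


0b10000001000111001011100000010000. Multiple bits set => No

No


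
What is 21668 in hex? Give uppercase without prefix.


21668 = 54A4 hex

54A4


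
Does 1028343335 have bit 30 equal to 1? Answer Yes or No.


0b111101010010110100011000100111, bit 30 = 0. No

No


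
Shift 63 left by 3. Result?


0b111111 << 3 = 0b111111000 = 504

504


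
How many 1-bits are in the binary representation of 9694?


0b10010111011110 has 9 set bits

9


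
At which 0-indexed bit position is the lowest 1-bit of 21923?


0b101010110100011. Lowest set bit at position 0

0


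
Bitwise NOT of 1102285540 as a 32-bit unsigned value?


~0b1000001101100111000101011100100 = 0b10111110010011000111010100011011 = 3192681755 (32-bit unsigned)

3192681755


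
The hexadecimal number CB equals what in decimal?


CB hex = 203 decimal

203


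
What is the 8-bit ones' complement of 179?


179 ^ 255 = 76

76


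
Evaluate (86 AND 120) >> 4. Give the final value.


Step 1: 86 & 120 = 80
Step 2: 80 >> 4 = 5

5


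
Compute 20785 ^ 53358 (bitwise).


0b101000100110001 ^ 0b1101000001101110 = 0b1000000101011111 = 33119

33119


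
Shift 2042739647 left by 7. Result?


0b1111001110000011011101110111111 << 7 = 0b11110011100000110111011101111110000000 = 261470674816

261470674816


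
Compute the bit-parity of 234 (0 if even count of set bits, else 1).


0b11101010 has 5 ones => parity 1

1


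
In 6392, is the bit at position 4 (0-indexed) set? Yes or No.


0b1100011111000, bit 4 = 1. Yes

Yes


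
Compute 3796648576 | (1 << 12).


3796648576 | (1 << 12) = 3796648576 | 4096 = 3796652672

3796652672


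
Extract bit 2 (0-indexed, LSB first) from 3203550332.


0b10111110111100100100110001111100, position 2 = 1

1


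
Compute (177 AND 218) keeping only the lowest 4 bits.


Step 1: 177 & 218 = 144
Step 2: 144 & 15 = 0

0


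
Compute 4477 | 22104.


0b1000101111101 | 0b101011001011000 = 0b101011101111101 = 22397

22397


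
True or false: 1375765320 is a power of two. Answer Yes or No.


0b1010010000000001000001101001000. Multiple bits set => No

No


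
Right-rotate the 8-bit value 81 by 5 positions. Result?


Rotate 0b1010001 right by 5 (8-bit) = 0b10001010 = 138

138


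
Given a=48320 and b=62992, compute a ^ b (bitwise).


48320 ^ 62992 = 19152

19152


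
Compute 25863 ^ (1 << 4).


25863 ^ (1 << 4) = 25863 ^ 16 = 25879

25879


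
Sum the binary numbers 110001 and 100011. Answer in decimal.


110001 + 100011 = 1010100 = 84

84


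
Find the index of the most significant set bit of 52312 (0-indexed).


0b1100110001011000. Highest set bit at position 15

15


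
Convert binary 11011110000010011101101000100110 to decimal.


11011110000010011101101000100110 in decimal = 3725187622

3725187622


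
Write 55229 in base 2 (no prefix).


55229 = 1101011110111101 in binary

1101011110111101


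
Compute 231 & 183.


0b11100111 & 0b10110111 = 0b10100111 = 167

167


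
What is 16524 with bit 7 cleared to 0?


16524 & ~(1 << 7) = 16396

16396


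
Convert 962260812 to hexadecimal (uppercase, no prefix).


962260812 = 395AEF4C hex

395AEF4C


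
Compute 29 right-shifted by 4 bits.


0b11101 >> 4 = 0b1 = 1

1


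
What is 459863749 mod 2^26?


459863749 & 67108863 = 57210565

57210565


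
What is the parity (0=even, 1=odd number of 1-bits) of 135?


0b10000111 has 4 ones => parity 0

0


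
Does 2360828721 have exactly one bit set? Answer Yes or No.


0b10001100101101110110001100110001. Multiple bits set => No

No


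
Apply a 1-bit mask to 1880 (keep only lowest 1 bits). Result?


1880 & 1 = 0

0


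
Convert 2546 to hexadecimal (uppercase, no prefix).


2546 = 9F2 hex

9F2


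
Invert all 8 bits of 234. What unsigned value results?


234 ^ 255 = 21

21


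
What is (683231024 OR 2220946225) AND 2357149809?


Step 1: 683231024 | 2220946225 = 2902062897
Step 2: 2902062897 & 2357149809 = 2356756529

2356756529


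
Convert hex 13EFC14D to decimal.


13EFC14D hex = 334479693 decimal

334479693


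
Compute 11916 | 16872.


0b10111010001100 | 0b100000111101000 = 0b110111111101100 = 28652

28652


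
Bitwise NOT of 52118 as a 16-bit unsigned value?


~0b1100101110010110 = 0b11010001101001 = 13417 (16-bit unsigned)

13417


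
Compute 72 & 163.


0b1001000 & 0b10100011 = 0b0 = 0

0


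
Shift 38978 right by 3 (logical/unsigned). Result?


0b1001100001000010 >> 3 = 0b1001100001000 = 4872

4872


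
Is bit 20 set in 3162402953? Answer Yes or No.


0b10111100011111100111000010001001, bit 20 = 1. Yes

Yes


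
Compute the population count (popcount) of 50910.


0b1100011011011110 has 10 set bits

10


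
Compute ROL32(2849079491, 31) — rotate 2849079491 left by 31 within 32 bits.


Rotate 0b10101001110100011000000011000011 left by 31 (32-bit) = 0b11010100111010001100000001100001 = 3572023393

3572023393


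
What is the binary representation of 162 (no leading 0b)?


162 = 10100010 in binary

10100010


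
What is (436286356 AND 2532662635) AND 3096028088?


Step 1: 436286356 & 2532662635 = 302059776
Step 2: 302059776 & 3096028088 = 268501248

268501248


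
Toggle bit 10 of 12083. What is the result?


12083 ^ (1 << 10) = 12083 ^ 1024 = 11059

11059


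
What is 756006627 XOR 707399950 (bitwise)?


0b101101000011111011111011100011 ^ 0b101010001010100001000100001110 = 0b111001001011010111111101101 = 119910381

119910381


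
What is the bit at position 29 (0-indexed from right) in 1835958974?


0b1101101011011101000001010111110, position 29 = 1

1


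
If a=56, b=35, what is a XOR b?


56 ^ 35 = 27

27


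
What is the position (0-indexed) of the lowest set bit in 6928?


0b1101100010000. Lowest set bit at position 4

4


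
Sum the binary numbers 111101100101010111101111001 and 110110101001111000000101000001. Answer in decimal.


111101100101010111101111001 + 110110101001111000000101000001 = 111110010110100011000010111010 = 1046098106

1046098106


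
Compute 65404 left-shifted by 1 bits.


0b1111111101111100 << 1 = 0b11111111011111000 = 130808

130808


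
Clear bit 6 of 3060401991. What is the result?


3060401991 & ~(1 << 6) = 3060401927

3060401927


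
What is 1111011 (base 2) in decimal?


1111011 in decimal = 123

123


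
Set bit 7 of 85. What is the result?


85 | (1 << 7) = 85 | 128 = 213

213


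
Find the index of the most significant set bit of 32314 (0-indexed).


0b111111000111010. Highest set bit at position 14

14


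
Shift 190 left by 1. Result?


0b10111110 << 1 = 0b101111100 = 380

380


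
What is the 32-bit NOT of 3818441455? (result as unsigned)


~0b11100011100110001100101011101111 = 0b11100011001110011010100010000 = 476525840 (32-bit unsigned)

476525840


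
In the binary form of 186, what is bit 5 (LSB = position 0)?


0b10111010, position 5 = 1

1


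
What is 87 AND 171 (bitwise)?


0b1010111 & 0b10101011 = 0b11 = 3

3


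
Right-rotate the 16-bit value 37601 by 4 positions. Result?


Rotate 0b1001001011100001 right by 4 (16-bit) = 0b1100100101110 = 6446

6446


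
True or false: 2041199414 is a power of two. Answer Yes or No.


0b1111001101010100011101100110110. Multiple bits set => No

No


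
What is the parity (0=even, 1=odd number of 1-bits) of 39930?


0b1001101111111010 has 11 ones => parity 1

1


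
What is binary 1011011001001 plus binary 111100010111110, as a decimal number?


1011011001001 + 111100010111110 = 1000111110000111 = 36743

36743


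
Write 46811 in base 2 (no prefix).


46811 = 1011011011011011 in binary

1011011011011011


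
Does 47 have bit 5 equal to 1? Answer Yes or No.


0b101111, bit 5 = 1. Yes

Yes


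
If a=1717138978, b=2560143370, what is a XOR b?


1717138978 ^ 2560143370 = 4274112040

4274112040


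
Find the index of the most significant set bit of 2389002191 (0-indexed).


0b10001110011001010100011111001111. Highest set bit at position 31

31


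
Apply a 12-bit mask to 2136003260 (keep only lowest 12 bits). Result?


2136003260 & 4095 = 700

700


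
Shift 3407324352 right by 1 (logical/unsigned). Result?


0b11001011000101111010010011000000 >> 1 = 0b1100101100010111101001001100000 = 1703662176

1703662176


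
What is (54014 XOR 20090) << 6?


Step 1: 54014 ^ 20090 = 40068
Step 2: 40068 << 6 = 2564352

2564352


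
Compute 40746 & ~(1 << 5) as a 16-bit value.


40746 & ~(1 << 5) = 40714

40714


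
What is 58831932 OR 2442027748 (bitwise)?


0b11100000011011010000111100 | 0b10010001100011100110001011100100 = 0b10010011100011111111011011111100 = 2475685628

2475685628


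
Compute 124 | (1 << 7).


124 | (1 << 7) = 124 | 128 = 252

252


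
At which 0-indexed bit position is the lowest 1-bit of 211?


0b11010011. Lowest set bit at position 0

0


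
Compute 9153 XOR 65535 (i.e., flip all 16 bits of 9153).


9153 ^ 65535 = 56382

56382


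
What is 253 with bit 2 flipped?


253 ^ (1 << 2) = 253 ^ 4 = 249

249


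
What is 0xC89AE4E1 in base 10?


C89AE4E1 hex = 3365594337 decimal

3365594337


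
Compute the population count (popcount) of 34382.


0b1000011001001110 has 7 set bits

7


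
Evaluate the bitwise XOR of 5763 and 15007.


0b1011010000011 ^ 0b11101010011111 = 0b10110000011100 = 11292

11292


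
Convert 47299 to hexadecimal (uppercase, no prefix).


47299 = B8C3 hex

B8C3


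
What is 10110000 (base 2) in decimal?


10110000 in decimal = 176

176


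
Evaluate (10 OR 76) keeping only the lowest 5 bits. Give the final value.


Step 1: 10 | 76 = 78
Step 2: 78 & 31 = 14

14


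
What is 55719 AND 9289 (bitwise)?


0b1101100110100111 & 0b10010001001001 = 0b1 = 1

1


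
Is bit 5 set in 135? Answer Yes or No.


0b10000111, bit 5 = 0. No

No


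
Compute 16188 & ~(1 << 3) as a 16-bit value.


16188 & ~(1 << 3) = 16180

16180


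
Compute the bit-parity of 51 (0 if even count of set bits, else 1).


0b110011 has 4 ones => parity 0

0


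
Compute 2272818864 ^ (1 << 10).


2272818864 ^ (1 << 10) = 2272818864 ^ 1024 = 2272817840

2272817840


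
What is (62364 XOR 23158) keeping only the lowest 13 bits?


Step 1: 62364 ^ 23158 = 43498
Step 2: 43498 & 8191 = 2538

2538


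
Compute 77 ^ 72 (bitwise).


0b1001101 ^ 0b1001000 = 0b101 = 5

5


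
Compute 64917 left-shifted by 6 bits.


0b1111110110010101 << 6 = 0b1111110110010101000000 = 4154688

4154688


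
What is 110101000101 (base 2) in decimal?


110101000101 in decimal = 3397

3397


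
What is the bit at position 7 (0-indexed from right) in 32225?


0b111110111100001, position 7 = 1

1


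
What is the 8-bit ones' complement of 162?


162 ^ 255 = 93

93


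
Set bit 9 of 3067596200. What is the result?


3067596200 | (1 << 9) = 3067596200 | 512 = 3067596712

3067596712


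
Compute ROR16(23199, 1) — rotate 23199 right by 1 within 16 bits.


Rotate 0b101101010011111 right by 1 (16-bit) = 0b1010110101001111 = 44367

44367


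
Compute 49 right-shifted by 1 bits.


0b110001 >> 1 = 0b11000 = 24

24


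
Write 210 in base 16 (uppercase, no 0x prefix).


210 = D2 hex

D2


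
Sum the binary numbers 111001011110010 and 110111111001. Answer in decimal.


111001011110010 + 110111111001 = 1000000011101011 = 33003

33003


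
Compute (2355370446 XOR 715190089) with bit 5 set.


Step 1: 2355370446 ^ 715190089 = 2797926023
Step 2: 2797926023 | (1 << 5) = 2797926023 | 32 = 2797926055

2797926055


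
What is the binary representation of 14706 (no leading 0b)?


14706 = 11100101110010 in binary

11100101110010


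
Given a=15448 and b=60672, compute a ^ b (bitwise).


15448 ^ 60672 = 53592

53592


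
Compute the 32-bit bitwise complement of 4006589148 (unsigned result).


~0b11101110110011111011001011011100 = 0b10001001100000100110100100011 = 288378147 (32-bit unsigned)

288378147


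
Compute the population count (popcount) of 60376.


0b1110101111011000 has 10 set bits

10


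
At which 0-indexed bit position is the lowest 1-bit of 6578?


0b1100110110010. Lowest set bit at position 1

1


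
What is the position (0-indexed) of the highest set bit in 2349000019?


0b10001100000000101110010101010011. Highest set bit at position 31

31


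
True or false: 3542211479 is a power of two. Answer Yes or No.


0b11010011001000011101101110010111. Multiple bits set => No

No


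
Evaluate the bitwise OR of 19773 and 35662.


0b100110100111101 | 0b1000101101001110 = 0b1100111101111111 = 53119

53119


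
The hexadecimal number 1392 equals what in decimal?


1392 hex = 5010 decimal

5010


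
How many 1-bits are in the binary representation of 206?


0b11001110 has 5 set bits

5


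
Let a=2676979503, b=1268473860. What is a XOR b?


2676979503 ^ 1268473860 = 3558086443

3558086443


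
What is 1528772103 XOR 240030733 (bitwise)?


0b1011011000111110011011000000111 ^ 0b1110010011101001010000001101 = 0b1010101010100011010001000001010 = 1431413258

1431413258


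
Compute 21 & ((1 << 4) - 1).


21 & 15 = 5

5


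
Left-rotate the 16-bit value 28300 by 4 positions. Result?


Rotate 0b110111010001100 left by 4 (16-bit) = 0b1110100011000110 = 59590

59590


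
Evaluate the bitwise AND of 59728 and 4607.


0b1110100101010000 & 0b1000111111111 = 0b101010000 = 336

336


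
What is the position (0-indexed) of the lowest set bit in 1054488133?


0b111110110110100011011001000101. Lowest set bit at position 0

0


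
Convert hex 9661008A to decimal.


9661008A hex = 2522939530 decimal

2522939530


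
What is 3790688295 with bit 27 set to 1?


3790688295 | (1 << 27) = 3790688295 | 134217728 = 3924906023

3924906023


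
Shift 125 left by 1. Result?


0b1111101 << 1 = 0b11111010 = 250

250


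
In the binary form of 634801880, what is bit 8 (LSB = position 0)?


0b100101110101100100111011011000, position 8 = 0

0


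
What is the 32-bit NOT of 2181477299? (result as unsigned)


~0b10000010000001101011001110110011 = 0b1111101111110010100110001001100 = 2113489996 (32-bit unsigned)

2113489996


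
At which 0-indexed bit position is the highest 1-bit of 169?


0b10101001. Highest set bit at position 7

7


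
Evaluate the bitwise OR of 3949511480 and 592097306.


0b11101011011010001100001100111000 | 0b100011010010101011000000011010 = 0b11101011011010101111001100111010 = 3949654842

3949654842


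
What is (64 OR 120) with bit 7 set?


Step 1: 64 | 120 = 120
Step 2: 120 | (1 << 7) = 120 | 128 = 248

248


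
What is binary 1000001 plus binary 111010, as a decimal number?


1000001 + 111010 = 1111011 = 123

123


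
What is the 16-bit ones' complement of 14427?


14427 ^ 65535 = 51108

51108


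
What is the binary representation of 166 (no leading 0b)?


166 = 10100110 in binary

10100110


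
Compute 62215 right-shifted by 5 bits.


0b1111001100000111 >> 5 = 0b11110011000 = 1944

1944


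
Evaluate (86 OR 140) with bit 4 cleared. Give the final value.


Step 1: 86 | 140 = 222
Step 2: 222 & ~(1 << 4) = 206

206


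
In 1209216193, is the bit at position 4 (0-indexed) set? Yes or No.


0b1001000000100110010110011000001, bit 4 = 0. No

No


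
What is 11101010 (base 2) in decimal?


11101010 in decimal = 234

234


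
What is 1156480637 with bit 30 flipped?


1156480637 ^ (1 << 30) = 1156480637 ^ 1073741824 = 82738813

82738813


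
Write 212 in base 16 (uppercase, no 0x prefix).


212 = D4 hex

D4


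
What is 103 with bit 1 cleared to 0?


103 & ~(1 << 1) = 101

101


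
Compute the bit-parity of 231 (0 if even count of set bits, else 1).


0b11100111 has 6 ones => parity 0

0


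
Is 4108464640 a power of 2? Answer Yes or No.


0b11110100111000100011001000000000. Multiple bits set => No

No


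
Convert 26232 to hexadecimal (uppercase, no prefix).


26232 = 6678 hex

6678


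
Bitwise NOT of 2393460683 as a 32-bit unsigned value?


~0b10001110101010010100111111001011 = 0b1110001010101101011000000110100 = 1901506612 (32-bit unsigned)

1901506612


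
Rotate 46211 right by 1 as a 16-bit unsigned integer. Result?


Rotate 0b1011010010000011 right by 1 (16-bit) = 0b1101101001000001 = 55873

55873


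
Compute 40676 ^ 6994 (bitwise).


0b1001111011100100 ^ 0b1101101010010 = 0b1000010110110110 = 34230

34230


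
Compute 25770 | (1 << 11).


25770 | (1 << 11) = 25770 | 2048 = 27818

27818


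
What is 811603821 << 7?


0b110000011000000001011101101101 << 7 = 0b1100000110000000010111011011010000000 = 103885289088

103885289088


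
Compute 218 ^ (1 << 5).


218 ^ (1 << 5) = 218 ^ 32 = 250

250


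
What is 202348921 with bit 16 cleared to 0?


202348921 & ~(1 << 16) = 202283385

202283385


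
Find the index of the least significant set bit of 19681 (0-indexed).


0b100110011100001. Lowest set bit at position 0

0


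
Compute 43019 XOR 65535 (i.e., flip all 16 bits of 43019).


43019 ^ 65535 = 22516

22516


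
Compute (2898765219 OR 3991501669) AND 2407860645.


Step 1: 2898765219 | 3991501669 = 3991928807
Step 2: 3991928807 & 2407860645 = 2374306213

2374306213


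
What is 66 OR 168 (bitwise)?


0b1000010 | 0b10101000 = 0b11101010 = 234

234


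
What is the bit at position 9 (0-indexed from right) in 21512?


0b101010000001000, position 9 = 0

0


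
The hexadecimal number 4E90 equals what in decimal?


4E90 hex = 20112 decimal

20112


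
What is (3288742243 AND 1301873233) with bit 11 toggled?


Step 1: 3288742243 & 1301873233 = 1140850753
Step 2: 1140850753 ^ (1 << 11) = 1140850753 ^ 2048 = 1140852801

1140852801


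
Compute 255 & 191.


0b11111111 & 0b10111111 = 0b10111111 = 191

191


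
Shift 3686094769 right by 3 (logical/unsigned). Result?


0b11011011101101010101011110110001 >> 3 = 0b11011011101101010101011110110 = 460761846

460761846


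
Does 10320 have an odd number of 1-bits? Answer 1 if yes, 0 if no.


0b10100001010000 has 4 ones => parity 0

0


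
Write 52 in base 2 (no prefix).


52 = 110100 in binary

110100


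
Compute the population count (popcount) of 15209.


0b11101101101001 has 9 set bits

9


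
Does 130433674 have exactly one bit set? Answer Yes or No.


0b111110001100100001010001010. Multiple bits set => No

No


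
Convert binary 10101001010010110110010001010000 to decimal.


10101001010010110110010001010000 in decimal = 2840290384

2840290384


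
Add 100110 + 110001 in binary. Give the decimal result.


100110 + 110001 = 1010111 = 87

87


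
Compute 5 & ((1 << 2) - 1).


5 & 3 = 1

1


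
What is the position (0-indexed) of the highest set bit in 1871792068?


0b1101111100100010100011111000100. Highest set bit at position 30

30


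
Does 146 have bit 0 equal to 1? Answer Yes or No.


0b10010010, bit 0 = 0. No

No


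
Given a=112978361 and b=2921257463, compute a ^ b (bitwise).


112978361 ^ 2921257463 = 2829398094

2829398094


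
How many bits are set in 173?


0b10101101 has 5 set bits

5


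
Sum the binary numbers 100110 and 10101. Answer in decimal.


100110 + 10101 = 111011 = 59

59


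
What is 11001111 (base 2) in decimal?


11001111 in decimal = 207

207


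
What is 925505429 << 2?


0b110111001010100001011110010101 << 2 = 0b11011100101010000101111001010100 = 3702021716

3702021716


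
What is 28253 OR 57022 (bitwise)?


0b110111001011101 | 0b1101111010111110 = 0b1111111011111111 = 65279

65279


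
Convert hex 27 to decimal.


27 hex = 39 decimal

39


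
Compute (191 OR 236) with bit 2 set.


Step 1: 191 | 236 = 255
Step 2: 255 | (1 << 2) = 255 | 4 = 255

255


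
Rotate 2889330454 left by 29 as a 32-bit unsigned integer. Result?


Rotate 0b10101100001101111010111100010110 left by 29 (32-bit) = 0b11010101100001101111010111100010 = 3582391778

3582391778


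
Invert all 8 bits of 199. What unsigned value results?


199 ^ 255 = 56

56


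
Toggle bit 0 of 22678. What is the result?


22678 ^ (1 << 0) = 22678 ^ 1 = 22679

22679


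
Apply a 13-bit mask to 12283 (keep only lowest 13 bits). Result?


12283 & 8191 = 4091

4091


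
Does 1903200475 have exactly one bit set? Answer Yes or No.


0b1110001011100001000100011011011. Multiple bits set => No

No


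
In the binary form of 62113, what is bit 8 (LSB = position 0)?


0b1111001010100001, position 8 = 0

0


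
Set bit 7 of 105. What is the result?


105 | (1 << 7) = 105 | 128 = 233

233


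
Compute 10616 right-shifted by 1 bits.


0b10100101111000 >> 1 = 0b1010010111100 = 5308

5308


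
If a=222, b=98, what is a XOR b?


222 ^ 98 = 188

188


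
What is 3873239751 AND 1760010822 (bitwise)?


0b11100110110111001111001011000111 & 0b1101000111001111010001001000110 = 0b1100000110001001010001001000110 = 1623499334

1623499334


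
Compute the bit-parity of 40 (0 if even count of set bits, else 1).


0b101000 has 2 ones => parity 0

0


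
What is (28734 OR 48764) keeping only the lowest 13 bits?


Step 1: 28734 | 48764 = 65150
Step 2: 65150 & 8191 = 7806

7806


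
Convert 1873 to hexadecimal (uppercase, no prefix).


1873 = 751 hex

751


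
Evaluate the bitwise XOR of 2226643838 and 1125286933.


0b10000100101101111110001101111110 ^ 0b1000011000100101000010000010101 = 0b11000111101001010110011101101011 = 3349505899

3349505899


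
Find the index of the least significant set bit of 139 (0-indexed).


0b10001011. Lowest set bit at position 0

0


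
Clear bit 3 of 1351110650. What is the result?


1351110650 & ~(1 << 3) = 1351110642

1351110642


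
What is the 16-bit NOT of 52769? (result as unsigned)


~0b1100111000100001 = 0b11000111011110 = 12766 (16-bit unsigned)

12766


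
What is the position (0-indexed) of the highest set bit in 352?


0b101100000. Highest set bit at position 8

8


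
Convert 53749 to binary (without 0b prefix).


53749 = 1101000111110101 in binary

1101000111110101


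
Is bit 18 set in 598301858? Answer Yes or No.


0b100011101010010101110010100010, bit 18 = 0. No

No


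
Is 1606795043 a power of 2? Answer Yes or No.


0b1011111110001011011111100100011. Multiple bits set => No

No


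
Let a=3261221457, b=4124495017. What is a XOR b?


3261221457 ^ 4124495017 = 934577912

934577912


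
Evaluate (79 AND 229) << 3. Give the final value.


Step 1: 79 & 229 = 69
Step 2: 69 << 3 = 552

552


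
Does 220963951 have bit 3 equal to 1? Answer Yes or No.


0b1101001010111010010001101111, bit 3 = 1. Yes

Yes


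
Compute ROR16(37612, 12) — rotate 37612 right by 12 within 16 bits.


Rotate 0b1001001011101100 right by 12 (16-bit) = 0b10111011001001 = 11977

11977


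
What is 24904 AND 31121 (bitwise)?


0b110000101001000 & 0b111100110010001 = 0b110000100000000 = 24832

24832


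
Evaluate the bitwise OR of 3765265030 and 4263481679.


0b11100000011011010110001010000110 | 0b11111110000111111001000101001111 = 0b11111110011111111111001111001111 = 4269798351

4269798351


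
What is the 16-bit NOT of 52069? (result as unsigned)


~0b1100101101100101 = 0b11010010011010 = 13466 (16-bit unsigned)

13466


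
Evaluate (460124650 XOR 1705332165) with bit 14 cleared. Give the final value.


Step 1: 460124650 ^ 1705332165 = 2127150127
Step 2: 2127150127 & ~(1 << 14) = 2127150127

2127150127


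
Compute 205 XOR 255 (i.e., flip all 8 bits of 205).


205 ^ 255 = 50

50


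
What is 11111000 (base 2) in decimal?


11111000 in decimal = 248

248


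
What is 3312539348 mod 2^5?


3312539348 & 31 = 20

20


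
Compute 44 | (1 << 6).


44 | (1 << 6) = 44 | 64 = 108

108


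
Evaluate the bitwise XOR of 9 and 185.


0b1001 ^ 0b10111001 = 0b10110000 = 176

176


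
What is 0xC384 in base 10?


C384 hex = 50052 decimal

50052


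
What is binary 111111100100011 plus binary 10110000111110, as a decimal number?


111111100100011 + 10110000111110 = 1010101101100001 = 43873

43873


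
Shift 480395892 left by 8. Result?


0b11100101000100100001001110100 << 8 = 0b1110010100010010000100111010000000000 = 122981348352

122981348352


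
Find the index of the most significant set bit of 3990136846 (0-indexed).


0b11101101110101001010100000001110. Highest set bit at position 31

31


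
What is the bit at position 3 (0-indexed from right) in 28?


0b11100, position 3 = 1

1


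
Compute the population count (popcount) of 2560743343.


0b10011000101000011101011110101111 has 18 set bits

18


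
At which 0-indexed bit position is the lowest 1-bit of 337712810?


0b10100001000010001011010101010. Lowest set bit at position 1

1


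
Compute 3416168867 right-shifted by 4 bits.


0b11001011100111101001100110100011 >> 4 = 0b1100101110011110100110011010 = 213510554

213510554


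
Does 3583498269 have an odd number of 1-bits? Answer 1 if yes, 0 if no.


0b11010101100101111101100000011101 has 18 ones => parity 0

0


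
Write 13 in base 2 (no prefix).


13 = 1101 in binary

1101


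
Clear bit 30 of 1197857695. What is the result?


1197857695 & ~(1 << 30) = 124115871

124115871


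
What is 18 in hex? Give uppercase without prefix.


18 = 12 hex

12


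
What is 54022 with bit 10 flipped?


54022 ^ (1 << 10) = 54022 ^ 1024 = 55046

55046


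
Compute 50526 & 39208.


0b1100010101011110 & 0b1001100100101000 = 0b1000000100001000 = 33032

33032


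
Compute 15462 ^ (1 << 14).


15462 ^ (1 << 14) = 15462 ^ 16384 = 31846

31846


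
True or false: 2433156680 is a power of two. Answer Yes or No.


0b10010001000001110000011001001000. Multiple bits set => No

No


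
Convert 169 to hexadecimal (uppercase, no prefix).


169 = A9 hex

A9


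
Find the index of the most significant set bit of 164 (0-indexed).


0b10100100. Highest set bit at position 7

7


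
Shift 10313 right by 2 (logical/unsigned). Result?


0b10100001001001 >> 2 = 0b101000010010 = 2578

2578


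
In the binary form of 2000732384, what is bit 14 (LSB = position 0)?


0b1110111010000001100000011100000, position 14 = 1

1


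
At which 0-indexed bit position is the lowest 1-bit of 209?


0b11010001. Lowest set bit at position 0

0


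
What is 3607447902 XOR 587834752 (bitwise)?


0b11010111000001010100100101011110 ^ 0b100011000010011010010110000000 = 0b11110100000011001110110011011110 = 4094487774

4094487774


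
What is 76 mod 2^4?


76 & 15 = 12

12


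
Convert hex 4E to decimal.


4E hex = 78 decimal

78


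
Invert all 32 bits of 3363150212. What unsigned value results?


3363150212 ^ 4294967295 = 931817083

931817083


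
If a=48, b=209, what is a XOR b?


48 ^ 209 = 225

225


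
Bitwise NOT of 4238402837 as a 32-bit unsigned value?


~0b11111100101000001110010100010101 = 0b11010111110001101011101010 = 56564458 (32-bit unsigned)

56564458


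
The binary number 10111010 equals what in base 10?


10111010 in decimal = 186

186


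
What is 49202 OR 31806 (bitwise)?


0b1100000000110010 | 0b111110000111110 = 0b1111110000111110 = 64574

64574


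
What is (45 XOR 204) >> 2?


Step 1: 45 ^ 204 = 225
Step 2: 225 >> 2 = 56

56


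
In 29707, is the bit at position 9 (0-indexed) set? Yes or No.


0b111010000001011, bit 9 = 0. No

No


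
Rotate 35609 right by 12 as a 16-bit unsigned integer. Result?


Rotate 0b1000101100011001 right by 12 (16-bit) = 0b1011000110011000 = 45464

45464


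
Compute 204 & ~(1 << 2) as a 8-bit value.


204 & ~(1 << 2) = 200

200


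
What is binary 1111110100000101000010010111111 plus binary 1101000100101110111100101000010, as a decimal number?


1111110100000101000010010111111 + 1101000100101110111100101000010 = 11100111000110011111111000000001 = 3877240321

3877240321


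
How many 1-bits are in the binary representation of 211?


0b11010011 has 5 set bits

5


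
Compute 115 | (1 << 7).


115 | (1 << 7) = 115 | 128 = 243

243


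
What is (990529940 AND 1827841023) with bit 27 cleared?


Step 1: 990529940 & 1827841023 = 671220116
Step 2: 671220116 & ~(1 << 27) = 537002388

537002388


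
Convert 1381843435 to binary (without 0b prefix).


1381843435 = 1010010010111010100000111101011 in binary

1010010010111010100000111101011


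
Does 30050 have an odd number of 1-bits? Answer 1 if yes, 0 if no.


0b111010101100010 has 8 ones => parity 0

0


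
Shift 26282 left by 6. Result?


0b110011010101010 << 6 = 0b110011010101010000000 = 1682048

1682048


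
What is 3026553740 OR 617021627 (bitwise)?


0b10110100011001011000101110001100 | 0b100100110001110000000010111011 = 0b10110100111001111000101110111111 = 3035073471

3035073471


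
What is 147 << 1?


0b10010011 << 1 = 0b100100110 = 294

294


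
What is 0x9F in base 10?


9F hex = 159 decimal

159


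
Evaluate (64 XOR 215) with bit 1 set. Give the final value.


Step 1: 64 ^ 215 = 151
Step 2: 151 | (1 << 1) = 151 | 2 = 151

151


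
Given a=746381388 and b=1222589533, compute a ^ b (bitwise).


746381388 ^ 1222589533 = 1688460305

1688460305


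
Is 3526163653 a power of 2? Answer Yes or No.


0b11010010001011001111110011000101. Multiple bits set => No

No


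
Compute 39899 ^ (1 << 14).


39899 ^ (1 << 14) = 39899 ^ 16384 = 56283

56283


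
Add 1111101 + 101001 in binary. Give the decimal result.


1111101 + 101001 = 10100110 = 166

166


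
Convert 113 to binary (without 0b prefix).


113 = 1110001 in binary

1110001


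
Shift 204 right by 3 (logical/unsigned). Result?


0b11001100 >> 3 = 0b11001 = 25

25


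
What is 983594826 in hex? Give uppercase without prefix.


983594826 = 3AA0774A hex

3AA0774A


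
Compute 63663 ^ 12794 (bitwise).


0b1111100010101111 ^ 0b11000111111010 = 0b1100100101010101 = 51541

51541


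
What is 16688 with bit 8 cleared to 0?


16688 & ~(1 << 8) = 16432

16432


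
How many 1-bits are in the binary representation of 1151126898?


0b1000100100111001100110101110010 has 15 set bits

15


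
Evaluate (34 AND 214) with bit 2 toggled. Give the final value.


Step 1: 34 & 214 = 2
Step 2: 2 ^ (1 << 2) = 2 ^ 4 = 6

6


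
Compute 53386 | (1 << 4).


53386 | (1 << 4) = 53386 | 16 = 53402

53402


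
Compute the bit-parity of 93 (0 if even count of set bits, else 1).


0b1011101 has 5 ones => parity 1

1


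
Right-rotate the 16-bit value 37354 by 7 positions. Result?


Rotate 0b1001000111101010 right by 7 (16-bit) = 0b1101010100100011 = 54563

54563


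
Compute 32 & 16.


0b100000 & 0b10000 = 0b0 = 0

0


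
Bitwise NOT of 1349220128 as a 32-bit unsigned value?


~0b1010000011010110111011100100000 = 0b10101111100101001000100011011111 = 2945747167 (32-bit unsigned)

2945747167


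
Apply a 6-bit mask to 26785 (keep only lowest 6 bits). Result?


26785 & 63 = 33

33


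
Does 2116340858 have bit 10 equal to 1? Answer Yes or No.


0b1111110001001001100110001111010, bit 10 = 1. Yes

Yes


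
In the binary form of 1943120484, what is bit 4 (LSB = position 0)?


0b1110011110100011010101001100100, position 4 = 0

0


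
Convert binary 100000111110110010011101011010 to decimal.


100000111110110010011101011010 in decimal = 553330522

553330522


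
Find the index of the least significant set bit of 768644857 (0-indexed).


0b101101110100001001011011111001. Lowest set bit at position 0

0


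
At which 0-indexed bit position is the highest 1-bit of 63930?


0b1111100110111010. Highest set bit at position 15

15


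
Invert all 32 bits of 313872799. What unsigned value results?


313872799 ^ 4294967295 = 3981094496

3981094496


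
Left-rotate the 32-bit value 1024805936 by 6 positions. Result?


Rotate 0b111101000101010100110000110000 left by 6 (32-bit) = 0b1000101010100110000110000001111 = 1163070479

1163070479


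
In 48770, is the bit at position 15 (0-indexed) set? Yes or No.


0b1011111010000010, bit 15 = 1. Yes

Yes


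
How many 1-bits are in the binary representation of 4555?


0b1000111001011 has 7 set bits

7


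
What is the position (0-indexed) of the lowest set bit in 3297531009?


0b11000100100011000101010010000001. Lowest set bit at position 0

0


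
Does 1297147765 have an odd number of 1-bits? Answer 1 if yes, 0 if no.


0b1001101010100001110011101110101 has 17 ones => parity 1

1


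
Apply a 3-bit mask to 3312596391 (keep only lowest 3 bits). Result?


3312596391 & 7 = 7

7


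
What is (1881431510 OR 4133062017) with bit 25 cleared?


Step 1: 1881431510 | 4133062017 = 4135443927
Step 2: 4135443927 & ~(1 << 25) = 4101889495

4101889495


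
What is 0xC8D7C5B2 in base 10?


C8D7C5B2 hex = 3369584050 decimal

3369584050


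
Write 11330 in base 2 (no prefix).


11330 = 10110001000010 in binary

10110001000010


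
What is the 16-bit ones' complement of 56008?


56008 ^ 65535 = 9527

9527


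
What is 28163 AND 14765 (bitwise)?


0b110111000000011 & 0b11100110101101 = 0b10100000000001 = 10241

10241


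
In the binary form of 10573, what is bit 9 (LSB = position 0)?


0b10100101001101, position 9 = 0

0


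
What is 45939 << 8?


0b1011001101110011 << 8 = 0b101100110111001100000000 = 11760384

11760384


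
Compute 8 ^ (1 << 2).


8 ^ (1 << 2) = 8 ^ 4 = 12

12
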